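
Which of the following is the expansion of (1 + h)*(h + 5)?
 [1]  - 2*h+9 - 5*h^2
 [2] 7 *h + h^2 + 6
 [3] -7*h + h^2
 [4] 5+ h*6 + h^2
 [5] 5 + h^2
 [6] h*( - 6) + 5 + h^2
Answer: 4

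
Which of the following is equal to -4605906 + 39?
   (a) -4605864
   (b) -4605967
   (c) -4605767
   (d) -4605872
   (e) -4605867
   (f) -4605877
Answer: e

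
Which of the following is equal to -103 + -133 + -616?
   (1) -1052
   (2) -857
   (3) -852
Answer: 3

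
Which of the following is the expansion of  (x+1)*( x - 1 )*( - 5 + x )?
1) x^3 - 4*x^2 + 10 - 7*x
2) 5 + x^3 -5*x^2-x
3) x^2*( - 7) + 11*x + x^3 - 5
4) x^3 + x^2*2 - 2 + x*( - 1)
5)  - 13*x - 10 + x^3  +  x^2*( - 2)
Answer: 2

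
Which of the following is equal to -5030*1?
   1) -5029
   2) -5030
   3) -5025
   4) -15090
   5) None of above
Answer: 2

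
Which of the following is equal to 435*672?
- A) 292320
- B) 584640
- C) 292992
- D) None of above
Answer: A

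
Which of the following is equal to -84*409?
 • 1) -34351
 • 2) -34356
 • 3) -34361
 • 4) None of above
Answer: 2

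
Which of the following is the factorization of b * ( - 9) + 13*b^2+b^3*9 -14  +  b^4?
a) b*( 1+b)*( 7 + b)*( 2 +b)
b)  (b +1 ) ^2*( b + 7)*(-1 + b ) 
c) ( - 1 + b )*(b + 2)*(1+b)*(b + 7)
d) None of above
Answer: c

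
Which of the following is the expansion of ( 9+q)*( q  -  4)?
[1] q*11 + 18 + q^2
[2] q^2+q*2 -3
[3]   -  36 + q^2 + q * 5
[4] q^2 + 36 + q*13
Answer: 3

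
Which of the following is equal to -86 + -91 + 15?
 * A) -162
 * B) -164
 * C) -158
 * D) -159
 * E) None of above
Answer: A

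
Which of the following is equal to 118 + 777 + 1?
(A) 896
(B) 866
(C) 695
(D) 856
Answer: A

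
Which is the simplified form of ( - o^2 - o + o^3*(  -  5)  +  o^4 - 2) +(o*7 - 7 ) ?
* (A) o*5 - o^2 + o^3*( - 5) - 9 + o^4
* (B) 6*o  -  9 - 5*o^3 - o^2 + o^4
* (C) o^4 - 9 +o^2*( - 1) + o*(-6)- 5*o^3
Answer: B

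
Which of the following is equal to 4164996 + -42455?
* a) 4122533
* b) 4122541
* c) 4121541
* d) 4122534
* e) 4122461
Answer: b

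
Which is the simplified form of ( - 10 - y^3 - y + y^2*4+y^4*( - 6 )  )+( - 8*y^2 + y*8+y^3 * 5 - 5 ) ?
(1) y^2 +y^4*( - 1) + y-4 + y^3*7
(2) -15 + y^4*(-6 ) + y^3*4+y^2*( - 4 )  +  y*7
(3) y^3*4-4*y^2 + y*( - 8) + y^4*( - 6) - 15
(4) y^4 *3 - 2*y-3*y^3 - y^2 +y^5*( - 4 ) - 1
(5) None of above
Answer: 2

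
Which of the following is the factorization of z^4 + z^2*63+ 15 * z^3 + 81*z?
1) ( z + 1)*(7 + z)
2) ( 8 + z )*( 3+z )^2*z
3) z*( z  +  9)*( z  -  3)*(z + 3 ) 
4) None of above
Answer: 4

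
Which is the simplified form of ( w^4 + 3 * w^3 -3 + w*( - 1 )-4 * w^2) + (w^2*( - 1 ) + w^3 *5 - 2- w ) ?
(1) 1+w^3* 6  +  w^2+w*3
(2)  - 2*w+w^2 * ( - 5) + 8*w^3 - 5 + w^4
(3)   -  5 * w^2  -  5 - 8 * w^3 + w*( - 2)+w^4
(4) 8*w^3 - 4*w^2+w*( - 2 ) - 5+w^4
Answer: 2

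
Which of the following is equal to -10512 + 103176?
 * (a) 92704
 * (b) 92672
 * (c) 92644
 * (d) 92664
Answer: d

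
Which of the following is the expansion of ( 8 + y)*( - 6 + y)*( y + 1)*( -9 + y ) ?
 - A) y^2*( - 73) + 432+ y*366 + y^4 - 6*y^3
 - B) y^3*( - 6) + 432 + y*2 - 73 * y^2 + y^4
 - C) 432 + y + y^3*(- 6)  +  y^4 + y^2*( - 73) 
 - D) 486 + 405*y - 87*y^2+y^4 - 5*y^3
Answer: A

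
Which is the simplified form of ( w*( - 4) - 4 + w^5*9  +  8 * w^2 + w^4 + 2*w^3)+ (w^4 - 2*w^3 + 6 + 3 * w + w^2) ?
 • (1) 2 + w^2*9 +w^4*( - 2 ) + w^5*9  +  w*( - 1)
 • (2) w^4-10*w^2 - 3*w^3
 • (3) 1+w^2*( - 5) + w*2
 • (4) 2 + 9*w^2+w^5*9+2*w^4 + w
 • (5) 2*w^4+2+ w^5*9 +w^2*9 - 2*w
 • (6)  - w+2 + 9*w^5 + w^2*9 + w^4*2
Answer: 6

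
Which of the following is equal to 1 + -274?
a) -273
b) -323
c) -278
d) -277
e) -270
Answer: a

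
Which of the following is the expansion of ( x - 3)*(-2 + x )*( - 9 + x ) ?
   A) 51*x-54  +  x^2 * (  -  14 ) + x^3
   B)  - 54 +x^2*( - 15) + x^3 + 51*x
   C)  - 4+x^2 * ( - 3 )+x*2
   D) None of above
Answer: A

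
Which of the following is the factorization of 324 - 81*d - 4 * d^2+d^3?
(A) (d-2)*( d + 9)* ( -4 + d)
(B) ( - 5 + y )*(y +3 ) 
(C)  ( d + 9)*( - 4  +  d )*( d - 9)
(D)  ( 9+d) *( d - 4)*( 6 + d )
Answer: C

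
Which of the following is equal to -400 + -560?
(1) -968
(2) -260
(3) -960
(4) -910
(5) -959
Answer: 3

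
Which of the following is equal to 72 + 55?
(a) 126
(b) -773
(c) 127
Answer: c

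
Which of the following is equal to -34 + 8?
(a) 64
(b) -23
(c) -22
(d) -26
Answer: d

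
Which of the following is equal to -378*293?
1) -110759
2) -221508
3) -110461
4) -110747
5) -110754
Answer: 5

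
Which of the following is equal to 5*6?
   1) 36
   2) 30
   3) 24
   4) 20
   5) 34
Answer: 2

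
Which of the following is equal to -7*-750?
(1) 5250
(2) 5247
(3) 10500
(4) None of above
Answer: 1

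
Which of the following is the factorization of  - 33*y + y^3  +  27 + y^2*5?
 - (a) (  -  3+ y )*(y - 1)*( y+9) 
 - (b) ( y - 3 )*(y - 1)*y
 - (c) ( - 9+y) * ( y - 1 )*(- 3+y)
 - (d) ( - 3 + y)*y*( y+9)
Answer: a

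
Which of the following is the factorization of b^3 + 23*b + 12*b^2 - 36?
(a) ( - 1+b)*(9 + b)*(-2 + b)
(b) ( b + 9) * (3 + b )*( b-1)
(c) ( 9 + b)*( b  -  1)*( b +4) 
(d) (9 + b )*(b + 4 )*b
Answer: c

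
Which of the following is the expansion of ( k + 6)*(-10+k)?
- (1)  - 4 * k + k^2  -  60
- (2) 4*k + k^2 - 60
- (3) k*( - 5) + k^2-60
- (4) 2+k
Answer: 1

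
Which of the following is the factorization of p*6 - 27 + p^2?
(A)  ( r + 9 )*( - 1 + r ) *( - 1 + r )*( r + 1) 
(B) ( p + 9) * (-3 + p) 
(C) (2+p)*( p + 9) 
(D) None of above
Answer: B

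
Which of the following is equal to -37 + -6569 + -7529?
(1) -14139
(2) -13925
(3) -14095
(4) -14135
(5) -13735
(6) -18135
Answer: 4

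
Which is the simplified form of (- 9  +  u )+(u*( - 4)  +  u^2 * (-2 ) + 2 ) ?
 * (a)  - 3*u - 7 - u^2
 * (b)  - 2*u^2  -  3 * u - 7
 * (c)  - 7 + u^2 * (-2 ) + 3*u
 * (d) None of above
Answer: b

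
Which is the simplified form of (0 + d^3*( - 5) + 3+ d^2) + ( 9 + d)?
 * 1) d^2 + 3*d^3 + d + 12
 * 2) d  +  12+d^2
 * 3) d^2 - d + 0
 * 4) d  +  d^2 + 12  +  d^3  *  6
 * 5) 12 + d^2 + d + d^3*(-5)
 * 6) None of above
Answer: 5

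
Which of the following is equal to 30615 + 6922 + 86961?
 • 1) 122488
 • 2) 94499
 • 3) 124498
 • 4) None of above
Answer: 3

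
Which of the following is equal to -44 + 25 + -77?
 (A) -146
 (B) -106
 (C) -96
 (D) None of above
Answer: C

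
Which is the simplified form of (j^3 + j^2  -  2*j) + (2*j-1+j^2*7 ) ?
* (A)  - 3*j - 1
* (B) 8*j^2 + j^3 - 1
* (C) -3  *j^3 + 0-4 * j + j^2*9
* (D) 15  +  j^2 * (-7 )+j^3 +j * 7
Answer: B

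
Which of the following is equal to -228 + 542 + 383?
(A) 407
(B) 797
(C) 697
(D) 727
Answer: C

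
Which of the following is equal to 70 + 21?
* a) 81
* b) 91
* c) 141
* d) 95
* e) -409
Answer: b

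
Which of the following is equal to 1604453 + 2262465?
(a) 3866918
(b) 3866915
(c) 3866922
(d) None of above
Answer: a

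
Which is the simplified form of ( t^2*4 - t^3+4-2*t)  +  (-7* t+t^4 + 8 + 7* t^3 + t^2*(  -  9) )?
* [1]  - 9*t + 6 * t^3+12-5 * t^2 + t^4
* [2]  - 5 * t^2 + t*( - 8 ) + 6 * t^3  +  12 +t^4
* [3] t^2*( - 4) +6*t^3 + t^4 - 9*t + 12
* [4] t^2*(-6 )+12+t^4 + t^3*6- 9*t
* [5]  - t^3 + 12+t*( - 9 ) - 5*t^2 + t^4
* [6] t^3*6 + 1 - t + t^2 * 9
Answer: 1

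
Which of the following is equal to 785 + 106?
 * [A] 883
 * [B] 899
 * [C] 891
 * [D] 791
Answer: C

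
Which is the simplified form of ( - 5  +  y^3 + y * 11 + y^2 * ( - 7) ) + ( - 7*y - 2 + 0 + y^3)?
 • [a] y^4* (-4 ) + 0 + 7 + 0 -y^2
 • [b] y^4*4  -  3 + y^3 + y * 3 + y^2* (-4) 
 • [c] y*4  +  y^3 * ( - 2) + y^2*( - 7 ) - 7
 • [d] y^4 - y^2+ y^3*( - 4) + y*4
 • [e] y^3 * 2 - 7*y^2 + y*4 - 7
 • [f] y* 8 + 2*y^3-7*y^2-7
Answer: e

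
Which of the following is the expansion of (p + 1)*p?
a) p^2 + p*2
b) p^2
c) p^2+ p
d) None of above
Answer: c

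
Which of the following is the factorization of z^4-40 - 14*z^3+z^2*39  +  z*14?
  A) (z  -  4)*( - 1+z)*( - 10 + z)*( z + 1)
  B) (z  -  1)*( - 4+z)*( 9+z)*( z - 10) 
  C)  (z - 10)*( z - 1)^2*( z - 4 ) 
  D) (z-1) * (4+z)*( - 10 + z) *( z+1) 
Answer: A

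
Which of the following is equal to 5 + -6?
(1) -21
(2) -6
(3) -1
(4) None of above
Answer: 3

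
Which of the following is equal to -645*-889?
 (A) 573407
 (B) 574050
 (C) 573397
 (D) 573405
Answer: D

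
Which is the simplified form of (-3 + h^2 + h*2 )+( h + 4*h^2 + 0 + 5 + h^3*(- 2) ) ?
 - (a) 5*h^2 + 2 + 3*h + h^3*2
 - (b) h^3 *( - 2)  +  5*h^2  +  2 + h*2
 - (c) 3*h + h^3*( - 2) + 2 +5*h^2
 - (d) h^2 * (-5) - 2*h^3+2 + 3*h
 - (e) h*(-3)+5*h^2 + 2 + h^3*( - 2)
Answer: c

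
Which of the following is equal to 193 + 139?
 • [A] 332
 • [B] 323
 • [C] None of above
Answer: A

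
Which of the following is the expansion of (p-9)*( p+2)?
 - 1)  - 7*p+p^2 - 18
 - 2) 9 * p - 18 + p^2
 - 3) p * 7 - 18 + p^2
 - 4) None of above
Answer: 1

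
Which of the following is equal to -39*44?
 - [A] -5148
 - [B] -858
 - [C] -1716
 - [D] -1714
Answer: C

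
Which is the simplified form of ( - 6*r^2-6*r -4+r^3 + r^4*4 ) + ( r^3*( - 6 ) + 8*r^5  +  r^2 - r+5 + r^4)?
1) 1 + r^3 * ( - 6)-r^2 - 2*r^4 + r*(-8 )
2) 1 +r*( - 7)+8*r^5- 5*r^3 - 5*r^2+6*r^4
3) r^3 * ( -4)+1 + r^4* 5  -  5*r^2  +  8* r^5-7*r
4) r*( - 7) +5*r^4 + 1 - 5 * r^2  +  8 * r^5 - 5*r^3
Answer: 4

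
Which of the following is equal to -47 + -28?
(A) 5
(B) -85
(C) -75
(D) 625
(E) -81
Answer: C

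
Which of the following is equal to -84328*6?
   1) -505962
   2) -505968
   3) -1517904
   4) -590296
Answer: 2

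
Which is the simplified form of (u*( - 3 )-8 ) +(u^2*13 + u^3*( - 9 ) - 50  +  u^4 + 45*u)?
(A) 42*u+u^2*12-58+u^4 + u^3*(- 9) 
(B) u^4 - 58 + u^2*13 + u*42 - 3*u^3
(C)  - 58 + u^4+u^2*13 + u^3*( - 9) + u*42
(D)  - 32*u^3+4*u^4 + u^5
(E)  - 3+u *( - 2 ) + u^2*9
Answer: C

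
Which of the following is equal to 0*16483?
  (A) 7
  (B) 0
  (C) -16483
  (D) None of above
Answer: B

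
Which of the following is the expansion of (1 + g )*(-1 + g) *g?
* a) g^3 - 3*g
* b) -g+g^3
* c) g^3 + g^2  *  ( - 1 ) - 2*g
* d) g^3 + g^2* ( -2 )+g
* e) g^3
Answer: b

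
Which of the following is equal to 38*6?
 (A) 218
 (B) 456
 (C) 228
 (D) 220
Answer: C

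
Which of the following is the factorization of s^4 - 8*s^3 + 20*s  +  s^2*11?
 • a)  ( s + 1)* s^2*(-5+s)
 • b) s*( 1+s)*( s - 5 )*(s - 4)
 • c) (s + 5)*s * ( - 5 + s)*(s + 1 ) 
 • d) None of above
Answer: b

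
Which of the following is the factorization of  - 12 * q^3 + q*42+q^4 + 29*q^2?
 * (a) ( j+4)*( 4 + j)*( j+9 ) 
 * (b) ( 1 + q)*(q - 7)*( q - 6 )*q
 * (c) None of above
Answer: b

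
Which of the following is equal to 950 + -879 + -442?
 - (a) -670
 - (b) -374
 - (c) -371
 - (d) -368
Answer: c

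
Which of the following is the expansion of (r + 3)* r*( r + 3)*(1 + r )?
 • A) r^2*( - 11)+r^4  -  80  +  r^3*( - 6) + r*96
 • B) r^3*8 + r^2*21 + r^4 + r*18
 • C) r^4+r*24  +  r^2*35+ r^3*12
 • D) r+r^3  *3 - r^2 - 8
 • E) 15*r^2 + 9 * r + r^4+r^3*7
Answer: E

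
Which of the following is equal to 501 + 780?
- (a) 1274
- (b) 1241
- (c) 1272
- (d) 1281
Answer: d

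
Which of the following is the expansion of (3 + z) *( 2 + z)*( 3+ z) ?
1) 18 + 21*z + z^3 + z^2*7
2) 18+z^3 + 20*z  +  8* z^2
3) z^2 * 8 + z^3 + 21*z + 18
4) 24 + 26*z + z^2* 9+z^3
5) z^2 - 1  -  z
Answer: 3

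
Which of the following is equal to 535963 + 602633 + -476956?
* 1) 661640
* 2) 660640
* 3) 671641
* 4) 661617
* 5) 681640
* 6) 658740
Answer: 1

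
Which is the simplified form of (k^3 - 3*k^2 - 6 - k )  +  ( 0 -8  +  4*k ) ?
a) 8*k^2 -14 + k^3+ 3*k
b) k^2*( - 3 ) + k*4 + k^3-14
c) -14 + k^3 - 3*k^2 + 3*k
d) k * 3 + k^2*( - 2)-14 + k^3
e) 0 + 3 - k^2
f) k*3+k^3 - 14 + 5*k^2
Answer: c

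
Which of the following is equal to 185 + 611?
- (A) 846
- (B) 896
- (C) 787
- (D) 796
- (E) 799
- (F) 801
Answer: D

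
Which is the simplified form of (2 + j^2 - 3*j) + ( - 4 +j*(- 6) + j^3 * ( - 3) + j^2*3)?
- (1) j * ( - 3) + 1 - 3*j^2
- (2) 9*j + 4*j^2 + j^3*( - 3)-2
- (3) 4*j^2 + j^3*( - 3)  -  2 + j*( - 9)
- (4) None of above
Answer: 3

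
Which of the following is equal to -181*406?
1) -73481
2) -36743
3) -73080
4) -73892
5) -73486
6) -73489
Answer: 5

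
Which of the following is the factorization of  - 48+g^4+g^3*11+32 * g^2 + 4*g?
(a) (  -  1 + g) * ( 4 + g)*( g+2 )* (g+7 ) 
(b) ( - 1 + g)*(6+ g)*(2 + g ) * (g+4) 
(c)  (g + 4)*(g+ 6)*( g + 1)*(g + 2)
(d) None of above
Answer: b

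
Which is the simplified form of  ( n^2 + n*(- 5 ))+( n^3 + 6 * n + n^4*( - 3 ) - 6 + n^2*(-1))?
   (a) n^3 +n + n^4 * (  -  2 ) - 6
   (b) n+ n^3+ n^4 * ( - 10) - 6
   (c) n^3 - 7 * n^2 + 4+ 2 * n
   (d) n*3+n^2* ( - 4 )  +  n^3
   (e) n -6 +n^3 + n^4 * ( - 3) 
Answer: e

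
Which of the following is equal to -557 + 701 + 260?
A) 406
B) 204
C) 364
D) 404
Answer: D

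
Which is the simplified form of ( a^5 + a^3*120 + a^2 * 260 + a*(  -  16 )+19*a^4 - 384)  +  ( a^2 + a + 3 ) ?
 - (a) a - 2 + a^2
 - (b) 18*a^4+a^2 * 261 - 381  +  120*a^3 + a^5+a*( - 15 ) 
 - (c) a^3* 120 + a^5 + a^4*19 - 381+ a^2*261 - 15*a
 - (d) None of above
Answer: c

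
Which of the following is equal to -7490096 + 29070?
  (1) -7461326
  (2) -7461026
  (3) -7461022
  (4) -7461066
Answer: 2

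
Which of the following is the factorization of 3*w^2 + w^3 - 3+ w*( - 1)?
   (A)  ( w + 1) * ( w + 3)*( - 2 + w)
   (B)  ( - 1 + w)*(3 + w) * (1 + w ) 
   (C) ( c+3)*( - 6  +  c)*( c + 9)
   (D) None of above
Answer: B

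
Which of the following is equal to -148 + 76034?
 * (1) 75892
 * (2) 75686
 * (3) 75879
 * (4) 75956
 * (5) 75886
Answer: 5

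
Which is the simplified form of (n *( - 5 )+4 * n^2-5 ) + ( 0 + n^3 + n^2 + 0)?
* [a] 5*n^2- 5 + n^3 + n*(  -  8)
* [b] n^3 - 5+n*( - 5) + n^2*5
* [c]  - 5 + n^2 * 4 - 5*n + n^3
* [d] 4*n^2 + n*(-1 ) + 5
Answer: b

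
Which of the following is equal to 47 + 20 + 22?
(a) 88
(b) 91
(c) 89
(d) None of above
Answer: c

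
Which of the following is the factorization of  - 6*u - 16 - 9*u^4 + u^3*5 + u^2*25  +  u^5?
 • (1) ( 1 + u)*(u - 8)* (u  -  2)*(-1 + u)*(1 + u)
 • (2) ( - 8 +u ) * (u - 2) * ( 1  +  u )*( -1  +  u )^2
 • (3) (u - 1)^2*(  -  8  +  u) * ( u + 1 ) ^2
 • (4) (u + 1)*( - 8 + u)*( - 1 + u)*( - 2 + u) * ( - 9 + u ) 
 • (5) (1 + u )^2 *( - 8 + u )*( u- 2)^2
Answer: 1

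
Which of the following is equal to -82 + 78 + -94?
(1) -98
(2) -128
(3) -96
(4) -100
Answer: 1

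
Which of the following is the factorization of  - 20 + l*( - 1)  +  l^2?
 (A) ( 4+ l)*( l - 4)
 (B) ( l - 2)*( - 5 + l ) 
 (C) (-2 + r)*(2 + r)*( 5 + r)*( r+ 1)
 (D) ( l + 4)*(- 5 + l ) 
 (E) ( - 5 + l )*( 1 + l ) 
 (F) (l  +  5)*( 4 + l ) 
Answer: D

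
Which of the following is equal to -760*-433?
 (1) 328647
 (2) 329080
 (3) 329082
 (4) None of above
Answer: 2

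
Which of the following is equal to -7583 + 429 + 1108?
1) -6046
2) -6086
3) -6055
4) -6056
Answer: 1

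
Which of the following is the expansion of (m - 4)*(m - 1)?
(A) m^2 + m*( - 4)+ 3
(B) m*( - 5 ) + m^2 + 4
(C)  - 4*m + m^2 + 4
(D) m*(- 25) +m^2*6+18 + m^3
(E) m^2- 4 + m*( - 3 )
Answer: B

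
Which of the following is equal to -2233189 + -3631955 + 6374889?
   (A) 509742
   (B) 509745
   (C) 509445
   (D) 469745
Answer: B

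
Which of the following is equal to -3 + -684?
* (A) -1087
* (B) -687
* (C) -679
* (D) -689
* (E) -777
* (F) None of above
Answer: B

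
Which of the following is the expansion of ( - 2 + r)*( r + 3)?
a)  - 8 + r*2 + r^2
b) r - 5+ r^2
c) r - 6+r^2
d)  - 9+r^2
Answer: c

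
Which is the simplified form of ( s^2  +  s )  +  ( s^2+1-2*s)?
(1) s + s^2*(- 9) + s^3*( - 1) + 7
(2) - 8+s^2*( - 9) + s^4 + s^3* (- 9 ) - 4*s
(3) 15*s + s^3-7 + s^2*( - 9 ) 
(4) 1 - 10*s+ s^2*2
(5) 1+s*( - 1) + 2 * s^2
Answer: 5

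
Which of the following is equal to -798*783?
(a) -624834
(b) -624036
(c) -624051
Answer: a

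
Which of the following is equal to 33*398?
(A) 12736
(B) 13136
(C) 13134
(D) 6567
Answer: C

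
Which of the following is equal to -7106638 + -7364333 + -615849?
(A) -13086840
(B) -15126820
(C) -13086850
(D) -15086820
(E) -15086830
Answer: D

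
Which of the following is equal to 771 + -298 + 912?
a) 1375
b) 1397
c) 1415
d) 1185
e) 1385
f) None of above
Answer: e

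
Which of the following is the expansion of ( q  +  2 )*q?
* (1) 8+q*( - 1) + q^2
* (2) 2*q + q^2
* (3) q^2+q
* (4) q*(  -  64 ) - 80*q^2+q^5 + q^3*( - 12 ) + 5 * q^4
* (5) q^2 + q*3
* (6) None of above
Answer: 2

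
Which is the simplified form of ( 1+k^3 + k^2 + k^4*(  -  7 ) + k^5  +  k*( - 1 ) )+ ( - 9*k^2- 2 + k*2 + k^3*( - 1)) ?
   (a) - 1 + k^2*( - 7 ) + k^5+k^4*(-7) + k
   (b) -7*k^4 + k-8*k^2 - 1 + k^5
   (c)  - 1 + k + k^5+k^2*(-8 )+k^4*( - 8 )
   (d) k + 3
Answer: b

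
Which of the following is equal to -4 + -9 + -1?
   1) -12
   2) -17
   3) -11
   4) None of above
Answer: 4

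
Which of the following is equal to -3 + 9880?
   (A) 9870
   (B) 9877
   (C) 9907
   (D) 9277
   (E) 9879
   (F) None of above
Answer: B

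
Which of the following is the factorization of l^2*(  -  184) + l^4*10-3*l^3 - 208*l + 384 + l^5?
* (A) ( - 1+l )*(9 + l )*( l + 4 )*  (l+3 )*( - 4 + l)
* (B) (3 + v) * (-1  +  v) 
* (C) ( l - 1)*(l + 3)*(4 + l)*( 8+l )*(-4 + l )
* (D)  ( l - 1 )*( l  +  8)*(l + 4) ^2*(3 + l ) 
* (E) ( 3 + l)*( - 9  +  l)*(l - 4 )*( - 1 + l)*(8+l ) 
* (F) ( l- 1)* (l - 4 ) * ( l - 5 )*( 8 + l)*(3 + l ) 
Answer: C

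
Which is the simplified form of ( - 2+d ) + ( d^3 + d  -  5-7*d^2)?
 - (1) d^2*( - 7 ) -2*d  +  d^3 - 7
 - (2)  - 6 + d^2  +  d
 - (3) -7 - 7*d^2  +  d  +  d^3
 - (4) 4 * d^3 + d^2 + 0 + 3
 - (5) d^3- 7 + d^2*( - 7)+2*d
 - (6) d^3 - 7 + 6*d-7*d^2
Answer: 5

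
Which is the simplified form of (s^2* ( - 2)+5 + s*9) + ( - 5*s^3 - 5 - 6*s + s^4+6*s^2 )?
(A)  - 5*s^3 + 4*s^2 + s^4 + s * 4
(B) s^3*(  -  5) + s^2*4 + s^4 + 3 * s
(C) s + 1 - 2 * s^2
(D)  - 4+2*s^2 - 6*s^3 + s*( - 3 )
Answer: B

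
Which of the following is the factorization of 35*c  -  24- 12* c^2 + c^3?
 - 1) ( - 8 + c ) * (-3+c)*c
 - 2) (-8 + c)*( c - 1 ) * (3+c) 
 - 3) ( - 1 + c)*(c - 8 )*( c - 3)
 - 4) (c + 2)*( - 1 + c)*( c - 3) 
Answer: 3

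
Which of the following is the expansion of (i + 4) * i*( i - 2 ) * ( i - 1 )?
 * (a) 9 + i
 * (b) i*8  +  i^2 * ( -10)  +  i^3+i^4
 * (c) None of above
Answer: b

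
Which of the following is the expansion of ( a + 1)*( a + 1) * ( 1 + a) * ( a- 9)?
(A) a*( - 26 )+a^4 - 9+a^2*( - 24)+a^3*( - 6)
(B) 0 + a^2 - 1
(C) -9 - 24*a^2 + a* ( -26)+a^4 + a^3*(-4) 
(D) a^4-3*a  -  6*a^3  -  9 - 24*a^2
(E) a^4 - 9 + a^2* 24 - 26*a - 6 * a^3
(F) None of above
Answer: A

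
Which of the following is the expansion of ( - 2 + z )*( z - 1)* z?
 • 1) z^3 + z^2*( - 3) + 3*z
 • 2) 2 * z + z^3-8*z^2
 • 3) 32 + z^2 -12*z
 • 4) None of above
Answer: 4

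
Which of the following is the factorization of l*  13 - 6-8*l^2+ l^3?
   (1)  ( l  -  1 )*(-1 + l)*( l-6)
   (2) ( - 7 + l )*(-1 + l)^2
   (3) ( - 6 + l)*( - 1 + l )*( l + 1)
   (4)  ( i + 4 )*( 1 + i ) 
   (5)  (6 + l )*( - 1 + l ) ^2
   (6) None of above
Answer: 1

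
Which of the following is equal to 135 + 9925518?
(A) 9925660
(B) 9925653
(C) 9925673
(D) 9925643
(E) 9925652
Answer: B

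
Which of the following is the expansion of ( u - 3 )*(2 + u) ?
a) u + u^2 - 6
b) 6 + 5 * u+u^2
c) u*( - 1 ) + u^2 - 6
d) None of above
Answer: c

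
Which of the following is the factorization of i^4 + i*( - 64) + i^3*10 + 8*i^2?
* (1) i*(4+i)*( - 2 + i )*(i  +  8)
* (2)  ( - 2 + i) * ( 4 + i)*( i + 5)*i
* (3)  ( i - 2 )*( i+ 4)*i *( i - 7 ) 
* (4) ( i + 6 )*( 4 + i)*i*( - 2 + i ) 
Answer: 1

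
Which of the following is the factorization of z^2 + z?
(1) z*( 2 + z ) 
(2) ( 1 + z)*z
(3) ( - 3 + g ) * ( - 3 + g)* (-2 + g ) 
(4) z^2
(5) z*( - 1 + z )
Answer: 2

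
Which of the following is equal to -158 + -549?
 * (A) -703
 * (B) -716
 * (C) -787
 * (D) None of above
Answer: D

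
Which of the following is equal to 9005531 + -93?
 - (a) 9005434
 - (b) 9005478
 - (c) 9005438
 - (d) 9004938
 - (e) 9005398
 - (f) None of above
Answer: c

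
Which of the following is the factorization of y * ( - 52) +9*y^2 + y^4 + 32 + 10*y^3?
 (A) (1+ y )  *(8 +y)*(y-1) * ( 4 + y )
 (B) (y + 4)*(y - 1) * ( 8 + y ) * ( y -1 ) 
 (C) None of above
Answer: B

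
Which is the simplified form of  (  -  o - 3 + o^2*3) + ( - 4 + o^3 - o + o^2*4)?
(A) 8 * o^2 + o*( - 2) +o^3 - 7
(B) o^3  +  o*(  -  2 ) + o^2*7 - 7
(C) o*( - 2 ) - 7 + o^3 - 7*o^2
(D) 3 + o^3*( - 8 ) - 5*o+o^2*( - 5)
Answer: B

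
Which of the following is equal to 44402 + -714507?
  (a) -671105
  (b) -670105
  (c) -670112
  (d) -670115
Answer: b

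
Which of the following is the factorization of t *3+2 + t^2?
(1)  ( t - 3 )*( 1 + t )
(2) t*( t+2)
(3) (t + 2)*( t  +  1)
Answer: 3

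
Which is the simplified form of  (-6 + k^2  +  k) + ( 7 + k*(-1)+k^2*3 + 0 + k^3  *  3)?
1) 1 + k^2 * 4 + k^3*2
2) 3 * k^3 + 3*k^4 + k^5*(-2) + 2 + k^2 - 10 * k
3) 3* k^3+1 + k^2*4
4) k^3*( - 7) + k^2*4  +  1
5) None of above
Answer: 3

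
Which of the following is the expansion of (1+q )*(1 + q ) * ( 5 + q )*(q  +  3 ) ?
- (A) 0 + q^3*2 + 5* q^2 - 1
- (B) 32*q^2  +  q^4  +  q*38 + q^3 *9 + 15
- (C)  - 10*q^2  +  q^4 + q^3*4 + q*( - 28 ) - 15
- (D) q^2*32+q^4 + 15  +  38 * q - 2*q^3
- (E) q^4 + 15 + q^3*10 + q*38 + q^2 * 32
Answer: E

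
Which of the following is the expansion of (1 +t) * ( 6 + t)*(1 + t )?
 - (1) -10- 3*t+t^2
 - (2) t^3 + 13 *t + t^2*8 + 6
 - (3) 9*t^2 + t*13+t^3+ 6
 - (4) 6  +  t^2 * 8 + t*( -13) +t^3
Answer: 2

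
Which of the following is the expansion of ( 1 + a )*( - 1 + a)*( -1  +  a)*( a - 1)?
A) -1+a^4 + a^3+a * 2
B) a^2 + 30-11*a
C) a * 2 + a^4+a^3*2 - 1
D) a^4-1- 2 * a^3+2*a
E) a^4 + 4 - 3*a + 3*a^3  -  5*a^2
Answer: D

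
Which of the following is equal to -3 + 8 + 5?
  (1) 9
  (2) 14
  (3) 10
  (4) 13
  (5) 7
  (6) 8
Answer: 3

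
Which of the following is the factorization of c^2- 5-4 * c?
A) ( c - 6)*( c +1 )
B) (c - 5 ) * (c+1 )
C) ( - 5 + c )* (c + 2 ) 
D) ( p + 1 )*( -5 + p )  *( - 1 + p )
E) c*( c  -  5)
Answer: B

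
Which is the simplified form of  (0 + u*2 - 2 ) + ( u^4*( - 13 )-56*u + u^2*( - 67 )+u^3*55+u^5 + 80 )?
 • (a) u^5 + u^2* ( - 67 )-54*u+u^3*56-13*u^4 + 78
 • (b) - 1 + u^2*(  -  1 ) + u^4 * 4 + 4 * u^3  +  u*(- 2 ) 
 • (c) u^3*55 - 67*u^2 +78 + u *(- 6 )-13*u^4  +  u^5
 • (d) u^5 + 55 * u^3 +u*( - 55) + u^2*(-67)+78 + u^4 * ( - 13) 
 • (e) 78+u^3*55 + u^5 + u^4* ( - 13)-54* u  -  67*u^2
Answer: e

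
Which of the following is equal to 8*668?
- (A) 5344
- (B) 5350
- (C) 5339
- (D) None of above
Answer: A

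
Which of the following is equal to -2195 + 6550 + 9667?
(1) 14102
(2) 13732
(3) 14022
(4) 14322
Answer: 3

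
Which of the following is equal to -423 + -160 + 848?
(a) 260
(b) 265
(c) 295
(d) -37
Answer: b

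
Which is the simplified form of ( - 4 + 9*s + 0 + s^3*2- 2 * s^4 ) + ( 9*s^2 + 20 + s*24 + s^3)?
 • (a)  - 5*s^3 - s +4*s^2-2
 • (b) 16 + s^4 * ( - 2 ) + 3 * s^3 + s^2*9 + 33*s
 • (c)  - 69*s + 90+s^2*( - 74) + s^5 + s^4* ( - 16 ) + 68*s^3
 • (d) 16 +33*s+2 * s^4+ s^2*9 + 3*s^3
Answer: b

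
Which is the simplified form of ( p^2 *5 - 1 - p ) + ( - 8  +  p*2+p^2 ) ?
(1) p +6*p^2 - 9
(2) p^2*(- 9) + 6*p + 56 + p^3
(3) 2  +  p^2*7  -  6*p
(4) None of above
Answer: 1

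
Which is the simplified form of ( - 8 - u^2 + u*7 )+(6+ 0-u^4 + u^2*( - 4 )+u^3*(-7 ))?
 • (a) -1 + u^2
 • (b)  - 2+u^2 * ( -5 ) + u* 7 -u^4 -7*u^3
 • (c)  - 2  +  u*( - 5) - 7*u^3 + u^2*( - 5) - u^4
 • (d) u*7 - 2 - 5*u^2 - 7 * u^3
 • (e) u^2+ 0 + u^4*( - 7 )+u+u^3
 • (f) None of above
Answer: b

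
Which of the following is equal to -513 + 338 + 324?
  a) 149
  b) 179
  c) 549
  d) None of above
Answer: a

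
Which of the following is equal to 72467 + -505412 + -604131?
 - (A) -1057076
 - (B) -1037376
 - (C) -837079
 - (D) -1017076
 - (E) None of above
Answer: E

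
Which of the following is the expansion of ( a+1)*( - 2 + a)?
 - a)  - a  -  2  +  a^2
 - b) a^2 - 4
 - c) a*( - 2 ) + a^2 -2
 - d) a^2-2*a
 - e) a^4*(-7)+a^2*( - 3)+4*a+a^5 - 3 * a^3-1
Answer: a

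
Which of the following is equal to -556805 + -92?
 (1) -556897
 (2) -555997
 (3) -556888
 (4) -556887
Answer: 1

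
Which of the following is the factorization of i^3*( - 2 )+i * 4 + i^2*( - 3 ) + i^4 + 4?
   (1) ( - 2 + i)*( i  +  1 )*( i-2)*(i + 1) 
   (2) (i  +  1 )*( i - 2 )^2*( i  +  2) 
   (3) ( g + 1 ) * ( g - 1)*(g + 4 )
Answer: 1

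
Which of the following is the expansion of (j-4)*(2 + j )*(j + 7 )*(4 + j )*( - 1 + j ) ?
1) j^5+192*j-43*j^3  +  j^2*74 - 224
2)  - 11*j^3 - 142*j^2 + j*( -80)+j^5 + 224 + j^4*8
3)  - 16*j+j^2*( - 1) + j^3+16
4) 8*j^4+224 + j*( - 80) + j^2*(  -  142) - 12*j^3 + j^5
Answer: 2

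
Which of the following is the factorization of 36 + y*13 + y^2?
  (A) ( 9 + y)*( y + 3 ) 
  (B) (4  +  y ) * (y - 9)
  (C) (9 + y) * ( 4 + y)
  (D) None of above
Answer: C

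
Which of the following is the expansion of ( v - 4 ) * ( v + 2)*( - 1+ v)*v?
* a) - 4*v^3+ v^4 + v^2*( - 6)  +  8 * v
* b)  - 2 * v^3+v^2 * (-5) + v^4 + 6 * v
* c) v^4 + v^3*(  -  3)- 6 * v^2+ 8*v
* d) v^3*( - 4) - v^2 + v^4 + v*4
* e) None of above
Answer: c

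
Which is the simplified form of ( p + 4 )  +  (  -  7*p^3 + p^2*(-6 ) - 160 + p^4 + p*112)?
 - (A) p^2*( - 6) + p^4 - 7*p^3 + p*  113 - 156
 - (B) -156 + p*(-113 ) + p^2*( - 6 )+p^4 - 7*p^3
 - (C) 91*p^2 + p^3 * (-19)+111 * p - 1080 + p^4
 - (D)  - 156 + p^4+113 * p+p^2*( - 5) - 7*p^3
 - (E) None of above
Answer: A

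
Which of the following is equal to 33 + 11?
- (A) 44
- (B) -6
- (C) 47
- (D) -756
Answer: A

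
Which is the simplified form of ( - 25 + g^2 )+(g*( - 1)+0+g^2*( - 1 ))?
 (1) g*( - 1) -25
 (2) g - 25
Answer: 1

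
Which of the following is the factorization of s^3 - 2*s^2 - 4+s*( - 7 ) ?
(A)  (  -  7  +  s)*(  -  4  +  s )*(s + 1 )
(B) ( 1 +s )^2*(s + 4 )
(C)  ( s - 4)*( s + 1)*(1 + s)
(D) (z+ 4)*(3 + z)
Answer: C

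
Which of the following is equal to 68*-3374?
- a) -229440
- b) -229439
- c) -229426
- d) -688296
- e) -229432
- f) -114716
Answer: e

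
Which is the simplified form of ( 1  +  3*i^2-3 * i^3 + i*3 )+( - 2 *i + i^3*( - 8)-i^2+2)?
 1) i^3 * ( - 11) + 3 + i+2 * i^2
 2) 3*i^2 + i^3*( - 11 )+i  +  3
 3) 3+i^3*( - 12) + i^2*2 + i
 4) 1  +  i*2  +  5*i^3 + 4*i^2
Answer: 1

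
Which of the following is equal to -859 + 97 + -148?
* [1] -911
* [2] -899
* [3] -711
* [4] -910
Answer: 4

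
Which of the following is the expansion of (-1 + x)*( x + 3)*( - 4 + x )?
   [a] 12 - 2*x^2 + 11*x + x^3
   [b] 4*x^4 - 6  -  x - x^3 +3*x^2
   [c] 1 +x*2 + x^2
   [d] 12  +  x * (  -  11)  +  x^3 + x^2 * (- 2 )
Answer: d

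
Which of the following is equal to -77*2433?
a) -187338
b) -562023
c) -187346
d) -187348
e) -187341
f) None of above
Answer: e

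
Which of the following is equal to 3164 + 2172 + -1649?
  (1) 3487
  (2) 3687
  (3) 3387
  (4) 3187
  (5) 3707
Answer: 2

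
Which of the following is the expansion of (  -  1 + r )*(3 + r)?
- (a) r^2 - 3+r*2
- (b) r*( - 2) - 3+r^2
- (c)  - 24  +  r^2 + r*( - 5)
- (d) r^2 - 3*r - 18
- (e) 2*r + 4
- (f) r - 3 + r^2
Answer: a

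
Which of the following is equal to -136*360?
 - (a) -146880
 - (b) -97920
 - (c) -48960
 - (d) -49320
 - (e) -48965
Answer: c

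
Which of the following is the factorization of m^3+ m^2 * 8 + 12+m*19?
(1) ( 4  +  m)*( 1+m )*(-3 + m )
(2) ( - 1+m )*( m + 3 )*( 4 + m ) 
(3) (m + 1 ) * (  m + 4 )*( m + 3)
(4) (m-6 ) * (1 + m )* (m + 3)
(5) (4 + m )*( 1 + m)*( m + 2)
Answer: 3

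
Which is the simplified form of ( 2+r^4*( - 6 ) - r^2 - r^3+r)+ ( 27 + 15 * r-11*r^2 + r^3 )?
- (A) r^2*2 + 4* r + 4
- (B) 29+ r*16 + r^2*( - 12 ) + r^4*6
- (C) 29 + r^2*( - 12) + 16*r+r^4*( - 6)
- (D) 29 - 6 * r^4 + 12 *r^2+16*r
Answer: C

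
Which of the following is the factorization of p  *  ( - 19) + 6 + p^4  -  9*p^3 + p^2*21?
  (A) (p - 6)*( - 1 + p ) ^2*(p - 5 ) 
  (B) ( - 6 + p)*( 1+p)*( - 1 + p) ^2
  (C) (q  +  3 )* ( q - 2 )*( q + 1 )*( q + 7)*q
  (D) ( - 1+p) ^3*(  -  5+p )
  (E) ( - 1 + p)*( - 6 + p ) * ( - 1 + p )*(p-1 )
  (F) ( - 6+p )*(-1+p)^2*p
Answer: E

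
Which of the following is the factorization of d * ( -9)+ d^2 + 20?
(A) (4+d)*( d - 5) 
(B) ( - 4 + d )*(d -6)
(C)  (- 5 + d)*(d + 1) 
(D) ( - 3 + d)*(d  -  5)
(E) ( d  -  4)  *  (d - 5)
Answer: E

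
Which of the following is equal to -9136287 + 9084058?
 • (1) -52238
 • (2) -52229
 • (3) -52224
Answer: 2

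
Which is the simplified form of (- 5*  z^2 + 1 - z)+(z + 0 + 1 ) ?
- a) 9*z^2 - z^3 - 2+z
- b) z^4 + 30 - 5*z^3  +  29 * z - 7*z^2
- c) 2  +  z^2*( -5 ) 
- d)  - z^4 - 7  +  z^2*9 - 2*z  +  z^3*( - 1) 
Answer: c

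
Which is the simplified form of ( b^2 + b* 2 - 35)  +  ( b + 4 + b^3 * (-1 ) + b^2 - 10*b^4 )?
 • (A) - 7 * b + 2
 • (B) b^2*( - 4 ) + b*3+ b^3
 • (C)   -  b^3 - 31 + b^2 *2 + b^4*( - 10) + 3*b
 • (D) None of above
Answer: C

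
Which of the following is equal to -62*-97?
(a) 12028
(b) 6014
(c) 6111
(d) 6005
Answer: b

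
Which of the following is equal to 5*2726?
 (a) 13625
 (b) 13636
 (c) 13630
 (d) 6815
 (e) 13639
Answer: c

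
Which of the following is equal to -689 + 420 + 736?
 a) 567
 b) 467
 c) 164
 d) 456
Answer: b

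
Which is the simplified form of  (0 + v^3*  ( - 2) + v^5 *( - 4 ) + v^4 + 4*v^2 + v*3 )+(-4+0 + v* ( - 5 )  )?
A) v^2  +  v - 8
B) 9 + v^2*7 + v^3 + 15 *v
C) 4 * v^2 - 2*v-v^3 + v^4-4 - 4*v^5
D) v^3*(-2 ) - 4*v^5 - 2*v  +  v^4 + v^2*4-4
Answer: D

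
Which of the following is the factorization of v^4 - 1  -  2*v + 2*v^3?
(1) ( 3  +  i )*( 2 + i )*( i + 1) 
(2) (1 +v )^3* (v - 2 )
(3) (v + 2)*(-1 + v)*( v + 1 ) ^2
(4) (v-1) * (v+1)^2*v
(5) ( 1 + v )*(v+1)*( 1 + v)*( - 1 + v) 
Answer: 5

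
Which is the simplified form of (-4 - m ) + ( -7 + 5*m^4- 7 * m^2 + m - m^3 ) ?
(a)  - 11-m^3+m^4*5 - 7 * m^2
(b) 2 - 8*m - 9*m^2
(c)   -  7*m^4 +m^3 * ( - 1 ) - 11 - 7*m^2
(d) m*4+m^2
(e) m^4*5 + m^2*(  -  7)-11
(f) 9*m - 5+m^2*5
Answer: a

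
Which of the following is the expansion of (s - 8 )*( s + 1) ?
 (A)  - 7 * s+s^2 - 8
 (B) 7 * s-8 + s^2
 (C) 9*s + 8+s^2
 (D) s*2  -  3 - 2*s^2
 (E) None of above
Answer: A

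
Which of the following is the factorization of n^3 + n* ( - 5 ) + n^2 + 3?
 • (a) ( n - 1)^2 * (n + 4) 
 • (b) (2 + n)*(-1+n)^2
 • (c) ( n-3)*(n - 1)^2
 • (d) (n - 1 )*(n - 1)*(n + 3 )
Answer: d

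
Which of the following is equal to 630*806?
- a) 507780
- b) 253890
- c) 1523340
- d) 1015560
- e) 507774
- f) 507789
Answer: a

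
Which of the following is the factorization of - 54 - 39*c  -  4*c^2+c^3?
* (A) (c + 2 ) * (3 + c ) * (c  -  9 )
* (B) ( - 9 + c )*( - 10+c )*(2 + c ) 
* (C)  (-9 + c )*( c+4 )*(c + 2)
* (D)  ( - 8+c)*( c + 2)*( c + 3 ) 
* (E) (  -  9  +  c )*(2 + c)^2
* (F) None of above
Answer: A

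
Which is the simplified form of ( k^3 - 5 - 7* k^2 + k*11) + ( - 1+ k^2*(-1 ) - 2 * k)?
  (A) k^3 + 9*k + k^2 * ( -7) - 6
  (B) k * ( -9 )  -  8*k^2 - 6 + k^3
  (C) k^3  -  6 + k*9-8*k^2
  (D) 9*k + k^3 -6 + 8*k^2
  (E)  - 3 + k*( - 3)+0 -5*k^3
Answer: C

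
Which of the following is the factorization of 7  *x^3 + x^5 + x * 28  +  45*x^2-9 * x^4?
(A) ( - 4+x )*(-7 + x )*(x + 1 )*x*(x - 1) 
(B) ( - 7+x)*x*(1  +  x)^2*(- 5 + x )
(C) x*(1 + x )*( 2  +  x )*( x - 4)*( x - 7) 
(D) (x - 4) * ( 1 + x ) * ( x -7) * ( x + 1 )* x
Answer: D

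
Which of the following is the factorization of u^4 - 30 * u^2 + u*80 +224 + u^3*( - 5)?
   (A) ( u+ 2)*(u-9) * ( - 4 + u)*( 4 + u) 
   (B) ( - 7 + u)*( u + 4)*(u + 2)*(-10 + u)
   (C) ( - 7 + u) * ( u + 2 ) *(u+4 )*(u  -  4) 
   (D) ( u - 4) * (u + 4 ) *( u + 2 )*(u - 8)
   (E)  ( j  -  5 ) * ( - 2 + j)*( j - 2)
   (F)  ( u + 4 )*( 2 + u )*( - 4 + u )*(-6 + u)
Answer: C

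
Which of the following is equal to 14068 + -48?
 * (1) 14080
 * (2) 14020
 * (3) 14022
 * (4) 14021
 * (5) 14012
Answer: 2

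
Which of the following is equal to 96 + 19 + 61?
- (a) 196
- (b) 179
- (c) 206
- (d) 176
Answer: d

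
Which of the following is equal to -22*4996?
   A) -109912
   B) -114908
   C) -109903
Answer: A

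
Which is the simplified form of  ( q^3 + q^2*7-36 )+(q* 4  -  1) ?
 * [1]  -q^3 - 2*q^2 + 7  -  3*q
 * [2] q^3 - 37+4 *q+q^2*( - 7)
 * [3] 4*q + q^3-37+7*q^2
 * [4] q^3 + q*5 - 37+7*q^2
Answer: 3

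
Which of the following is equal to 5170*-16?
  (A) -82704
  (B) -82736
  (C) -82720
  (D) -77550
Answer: C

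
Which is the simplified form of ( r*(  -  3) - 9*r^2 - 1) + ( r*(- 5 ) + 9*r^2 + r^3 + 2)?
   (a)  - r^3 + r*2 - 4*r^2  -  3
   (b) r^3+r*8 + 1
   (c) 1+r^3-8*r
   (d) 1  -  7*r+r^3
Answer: c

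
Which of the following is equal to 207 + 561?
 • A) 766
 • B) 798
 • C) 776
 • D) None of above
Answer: D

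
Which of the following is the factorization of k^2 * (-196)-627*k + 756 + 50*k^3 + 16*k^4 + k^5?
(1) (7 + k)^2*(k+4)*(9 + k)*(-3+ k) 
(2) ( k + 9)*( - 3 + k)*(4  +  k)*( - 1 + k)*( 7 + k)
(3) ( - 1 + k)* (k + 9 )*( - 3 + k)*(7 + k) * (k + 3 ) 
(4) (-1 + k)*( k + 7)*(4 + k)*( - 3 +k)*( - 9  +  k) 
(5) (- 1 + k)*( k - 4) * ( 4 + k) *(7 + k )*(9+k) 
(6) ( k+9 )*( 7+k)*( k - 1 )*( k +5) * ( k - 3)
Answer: 2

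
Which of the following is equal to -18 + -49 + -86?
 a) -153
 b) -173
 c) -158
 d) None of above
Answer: a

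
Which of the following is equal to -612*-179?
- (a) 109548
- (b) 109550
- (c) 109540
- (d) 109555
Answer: a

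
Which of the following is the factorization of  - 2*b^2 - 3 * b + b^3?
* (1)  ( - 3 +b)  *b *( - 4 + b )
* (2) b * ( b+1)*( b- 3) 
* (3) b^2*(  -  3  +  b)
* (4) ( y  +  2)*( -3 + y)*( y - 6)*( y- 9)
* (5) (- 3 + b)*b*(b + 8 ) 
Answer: 2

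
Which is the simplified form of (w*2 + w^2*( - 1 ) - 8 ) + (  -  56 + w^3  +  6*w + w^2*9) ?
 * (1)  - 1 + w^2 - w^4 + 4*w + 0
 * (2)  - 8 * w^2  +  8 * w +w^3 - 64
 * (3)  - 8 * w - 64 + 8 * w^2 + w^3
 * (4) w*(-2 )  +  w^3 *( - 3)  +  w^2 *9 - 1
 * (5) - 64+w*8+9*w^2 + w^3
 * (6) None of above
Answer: 6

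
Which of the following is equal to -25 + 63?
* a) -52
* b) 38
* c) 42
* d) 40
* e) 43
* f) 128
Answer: b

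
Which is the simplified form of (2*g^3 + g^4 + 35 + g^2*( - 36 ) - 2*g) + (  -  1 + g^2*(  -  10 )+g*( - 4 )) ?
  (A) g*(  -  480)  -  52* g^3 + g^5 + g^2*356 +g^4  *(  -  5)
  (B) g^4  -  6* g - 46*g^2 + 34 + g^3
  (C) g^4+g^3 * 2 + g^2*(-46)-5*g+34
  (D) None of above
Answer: D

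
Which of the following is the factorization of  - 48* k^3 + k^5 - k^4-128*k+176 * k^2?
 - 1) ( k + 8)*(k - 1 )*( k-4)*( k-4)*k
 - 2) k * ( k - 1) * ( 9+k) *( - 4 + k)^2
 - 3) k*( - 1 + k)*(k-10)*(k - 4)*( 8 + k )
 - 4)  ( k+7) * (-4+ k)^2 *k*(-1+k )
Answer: 1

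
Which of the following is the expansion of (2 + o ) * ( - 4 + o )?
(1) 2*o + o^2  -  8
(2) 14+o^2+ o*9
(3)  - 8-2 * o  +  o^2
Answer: 3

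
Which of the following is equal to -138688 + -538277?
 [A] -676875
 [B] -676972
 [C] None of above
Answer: C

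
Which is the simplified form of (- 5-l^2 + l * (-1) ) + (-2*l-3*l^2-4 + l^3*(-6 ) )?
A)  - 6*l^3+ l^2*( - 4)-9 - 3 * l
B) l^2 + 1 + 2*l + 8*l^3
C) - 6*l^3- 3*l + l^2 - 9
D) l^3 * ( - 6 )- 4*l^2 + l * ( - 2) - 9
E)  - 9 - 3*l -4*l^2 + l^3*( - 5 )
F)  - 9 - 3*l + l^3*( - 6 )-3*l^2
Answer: A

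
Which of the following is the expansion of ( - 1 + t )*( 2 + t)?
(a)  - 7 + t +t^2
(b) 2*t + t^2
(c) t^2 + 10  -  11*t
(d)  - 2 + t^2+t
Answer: d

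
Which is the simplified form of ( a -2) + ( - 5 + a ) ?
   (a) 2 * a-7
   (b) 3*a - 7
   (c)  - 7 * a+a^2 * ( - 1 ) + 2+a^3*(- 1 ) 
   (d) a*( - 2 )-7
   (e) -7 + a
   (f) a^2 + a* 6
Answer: a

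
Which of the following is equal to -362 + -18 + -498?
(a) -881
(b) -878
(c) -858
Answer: b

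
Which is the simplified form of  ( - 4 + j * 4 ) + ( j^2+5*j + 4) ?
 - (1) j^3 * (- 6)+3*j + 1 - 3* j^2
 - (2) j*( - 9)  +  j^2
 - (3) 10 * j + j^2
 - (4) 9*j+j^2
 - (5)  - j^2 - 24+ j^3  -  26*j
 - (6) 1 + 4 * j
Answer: 4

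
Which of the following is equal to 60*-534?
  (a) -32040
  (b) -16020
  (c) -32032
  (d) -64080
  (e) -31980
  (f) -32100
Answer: a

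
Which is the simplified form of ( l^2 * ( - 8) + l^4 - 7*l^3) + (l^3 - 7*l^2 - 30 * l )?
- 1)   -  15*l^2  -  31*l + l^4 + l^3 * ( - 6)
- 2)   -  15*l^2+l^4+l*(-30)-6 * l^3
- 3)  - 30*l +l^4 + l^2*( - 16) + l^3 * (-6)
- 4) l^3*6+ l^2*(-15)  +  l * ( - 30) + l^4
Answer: 2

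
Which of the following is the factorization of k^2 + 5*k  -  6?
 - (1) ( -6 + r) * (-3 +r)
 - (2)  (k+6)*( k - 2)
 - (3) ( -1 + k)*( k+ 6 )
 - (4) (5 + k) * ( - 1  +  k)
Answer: 3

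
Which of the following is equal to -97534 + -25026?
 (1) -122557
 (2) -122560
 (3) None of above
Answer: 2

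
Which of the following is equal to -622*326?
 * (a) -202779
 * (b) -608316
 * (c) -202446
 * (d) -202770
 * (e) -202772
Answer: e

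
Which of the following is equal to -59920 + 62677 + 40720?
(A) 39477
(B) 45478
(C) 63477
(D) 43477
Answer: D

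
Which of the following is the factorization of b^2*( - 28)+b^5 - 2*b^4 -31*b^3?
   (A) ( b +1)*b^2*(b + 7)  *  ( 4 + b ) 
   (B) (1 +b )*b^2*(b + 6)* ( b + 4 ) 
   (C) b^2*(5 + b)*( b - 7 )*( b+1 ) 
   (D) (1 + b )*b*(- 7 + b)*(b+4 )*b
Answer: D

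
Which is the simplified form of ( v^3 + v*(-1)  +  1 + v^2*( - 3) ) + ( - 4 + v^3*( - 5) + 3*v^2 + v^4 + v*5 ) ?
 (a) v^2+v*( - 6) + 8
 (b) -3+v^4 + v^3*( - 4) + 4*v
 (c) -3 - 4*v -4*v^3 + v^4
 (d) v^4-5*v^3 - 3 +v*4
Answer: b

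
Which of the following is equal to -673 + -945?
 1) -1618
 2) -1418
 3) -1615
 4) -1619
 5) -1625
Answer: 1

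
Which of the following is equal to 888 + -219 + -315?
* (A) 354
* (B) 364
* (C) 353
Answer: A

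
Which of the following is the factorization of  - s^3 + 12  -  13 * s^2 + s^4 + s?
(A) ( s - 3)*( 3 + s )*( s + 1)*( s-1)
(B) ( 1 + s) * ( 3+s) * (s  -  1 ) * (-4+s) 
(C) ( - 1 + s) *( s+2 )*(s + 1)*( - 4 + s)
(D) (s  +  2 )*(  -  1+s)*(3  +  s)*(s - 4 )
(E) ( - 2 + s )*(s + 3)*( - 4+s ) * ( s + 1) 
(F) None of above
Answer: B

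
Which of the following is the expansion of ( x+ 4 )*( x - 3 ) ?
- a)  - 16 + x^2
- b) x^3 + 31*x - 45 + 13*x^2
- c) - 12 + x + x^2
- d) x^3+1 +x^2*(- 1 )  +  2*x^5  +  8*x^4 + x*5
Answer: c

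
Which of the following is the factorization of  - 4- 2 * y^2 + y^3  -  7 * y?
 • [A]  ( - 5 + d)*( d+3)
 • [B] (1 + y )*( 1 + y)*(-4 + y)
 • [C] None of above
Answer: B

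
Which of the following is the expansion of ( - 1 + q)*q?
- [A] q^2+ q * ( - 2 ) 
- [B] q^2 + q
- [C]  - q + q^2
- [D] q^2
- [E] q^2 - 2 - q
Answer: C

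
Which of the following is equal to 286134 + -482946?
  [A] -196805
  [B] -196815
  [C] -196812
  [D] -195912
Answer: C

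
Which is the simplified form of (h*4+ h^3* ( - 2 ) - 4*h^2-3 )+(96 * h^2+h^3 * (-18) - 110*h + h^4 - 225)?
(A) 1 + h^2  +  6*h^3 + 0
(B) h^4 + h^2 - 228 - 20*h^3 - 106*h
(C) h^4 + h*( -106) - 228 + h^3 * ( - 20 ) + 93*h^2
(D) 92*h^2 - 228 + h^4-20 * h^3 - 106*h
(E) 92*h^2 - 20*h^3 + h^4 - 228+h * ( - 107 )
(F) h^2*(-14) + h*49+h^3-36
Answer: D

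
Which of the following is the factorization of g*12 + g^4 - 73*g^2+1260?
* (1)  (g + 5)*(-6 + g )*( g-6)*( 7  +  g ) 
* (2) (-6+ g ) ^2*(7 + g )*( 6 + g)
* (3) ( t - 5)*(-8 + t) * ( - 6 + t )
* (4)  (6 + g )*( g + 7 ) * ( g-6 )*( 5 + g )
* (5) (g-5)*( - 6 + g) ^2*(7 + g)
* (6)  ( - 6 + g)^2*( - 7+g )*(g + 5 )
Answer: 1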